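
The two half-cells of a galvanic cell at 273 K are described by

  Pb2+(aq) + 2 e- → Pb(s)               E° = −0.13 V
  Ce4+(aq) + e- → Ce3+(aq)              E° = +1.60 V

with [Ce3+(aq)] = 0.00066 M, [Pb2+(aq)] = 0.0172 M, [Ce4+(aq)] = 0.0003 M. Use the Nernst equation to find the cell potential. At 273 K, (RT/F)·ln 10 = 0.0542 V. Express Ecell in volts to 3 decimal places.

+1.759 V

The Ce⁴⁺/Ce³⁺ couple has the more positive E°, so it is the cathode; Pb²⁺/Pb is the anode.
The standard potential is +1.60 − (−0.13) = +1.73 V and the balanced reaction transfers n = 2 electrons.
The balanced reaction is 2 Ce4+(aq) + Pb(s) → 2 Ce3+(aq) + Pb2+(aq), so Q = ([Ce3+(aq)]^2·[Pb2+(aq)]) / [Ce4+(aq)]^2 = 0.0832 and log Q = −1.080.
By the Nernst equation, E = +1.73 − (0.0542/2)·(−1.080) = +1.759 V.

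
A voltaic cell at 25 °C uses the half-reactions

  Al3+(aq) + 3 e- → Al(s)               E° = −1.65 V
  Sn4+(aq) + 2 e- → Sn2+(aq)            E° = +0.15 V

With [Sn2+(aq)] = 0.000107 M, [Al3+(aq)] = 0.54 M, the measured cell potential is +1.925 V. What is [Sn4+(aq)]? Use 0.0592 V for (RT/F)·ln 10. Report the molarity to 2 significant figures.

1.2 M

Sn⁴⁺/Sn²⁺ is the cathode (higher E°); E°cell = +0.15 − (−1.65) = +1.80 V with n = 6.
Rearranging E = E° − (0.0592/n)·log Q gives log Q = 6(+1.80 − (+1.925))/0.0592 = −12.669.
The balanced reaction is 3 Sn4+(aq) + 2 Al(s) → 3 Sn2+(aq) + 2 Al3+(aq), so Q = ([Sn2+(aq)]^3·[Al3+(aq)]^2) / [Sn4+(aq)]^3.
Substituting the known concentrations and solving, log [Sn4+(aq)] = 0.074 and [Sn4+(aq)] = 1.2 M.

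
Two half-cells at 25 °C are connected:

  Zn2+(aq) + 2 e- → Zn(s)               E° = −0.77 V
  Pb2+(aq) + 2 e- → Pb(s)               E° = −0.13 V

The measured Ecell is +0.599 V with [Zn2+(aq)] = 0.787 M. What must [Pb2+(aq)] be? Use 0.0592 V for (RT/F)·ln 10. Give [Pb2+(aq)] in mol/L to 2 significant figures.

The Pb²⁺/Pb couple has the larger reduction potential, so it is the cathode: E°cell = −0.13 − (−0.77) = +0.64 V and n = 2.
Since E = E° − (0.0592/n)·log Q, log Q = n(E° − E)/0.0592 = 1.385.
Balancing electrons gives Pb2+(aq) + Zn(s) → Pb(s) + Zn2+(aq); thus Q = [Zn2+(aq)] / [Pb2+(aq)].
Isolating [Pb2+(aq)] in Q = 10^{1.385} yields log [Pb2+(aq)] = −1.489, i.e. 0.032 M.

0.032 M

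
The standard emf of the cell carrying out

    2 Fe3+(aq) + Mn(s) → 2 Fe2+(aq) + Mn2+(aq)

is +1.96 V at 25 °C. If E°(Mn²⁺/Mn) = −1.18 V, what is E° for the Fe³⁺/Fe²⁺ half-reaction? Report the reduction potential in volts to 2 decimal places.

In the reaction as written the Fe³⁺/Fe²⁺ couple is reduced (cathode) and Mn²⁺/Mn is oxidized (anode), so E°cell = E°(Fe³⁺/Fe²⁺) − E°(Mn²⁺/Mn).
E°(Fe³⁺/Fe²⁺) = E°cell + E°(anode) = +1.96 + (−1.18) = +0.78 V.

+0.78 V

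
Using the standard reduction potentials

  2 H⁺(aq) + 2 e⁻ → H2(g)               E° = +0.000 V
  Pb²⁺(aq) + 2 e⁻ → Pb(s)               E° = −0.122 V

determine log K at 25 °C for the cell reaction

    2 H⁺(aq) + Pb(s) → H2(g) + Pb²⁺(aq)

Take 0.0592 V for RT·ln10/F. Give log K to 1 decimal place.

log K = 4.1

The 2H⁺/H₂ couple is reduced (cathode); E°cell = +0.000 − (−0.122) = +0.122 V with n = 2.
At equilibrium E = 0, so log K = nE°cell / 0.0592 = (2)(+0.122) / 0.0592 = 4.1.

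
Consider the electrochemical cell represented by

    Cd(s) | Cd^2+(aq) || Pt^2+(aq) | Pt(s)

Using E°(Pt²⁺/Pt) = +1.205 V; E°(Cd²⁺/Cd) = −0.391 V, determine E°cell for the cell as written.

By convention the left-hand electrode in cell notation is the anode (oxidation) and the right-hand electrode is the cathode (reduction).
E°cell = E°(right) − E°(left) = +1.205 − (−0.391) = +1.596 V.

+1.596 V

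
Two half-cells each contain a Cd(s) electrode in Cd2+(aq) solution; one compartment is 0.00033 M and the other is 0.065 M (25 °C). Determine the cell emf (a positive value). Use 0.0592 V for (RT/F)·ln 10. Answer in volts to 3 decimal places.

0.068 V

For a concentration cell E°cell = 0, since both electrodes use the same couple.
The compartment with the higher Cd2+(aq) concentration (0.065 M) acts as the cathode; ions are reduced there and produced at the dilute (0.00033 M) anode.
With n = 2, Ecell = −(0.0592/2)·log([dilute]/[conc]) = −(0.0592/2)·log(0.00033/0.065) = +0.068 V.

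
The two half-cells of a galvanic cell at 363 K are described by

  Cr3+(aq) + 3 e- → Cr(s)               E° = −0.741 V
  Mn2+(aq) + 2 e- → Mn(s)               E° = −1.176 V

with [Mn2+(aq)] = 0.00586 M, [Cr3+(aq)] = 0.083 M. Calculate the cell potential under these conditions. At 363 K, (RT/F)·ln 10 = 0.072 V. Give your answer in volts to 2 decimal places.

+0.49 V

Cr³⁺/Cr is reduced (cathode, E° = −0.741 V) and Mn²⁺/Mn is oxidized (anode).
The standard potential is −0.741 − (−1.176) = +0.435 V and the balanced reaction transfers n = 6 electrons.
The balanced reaction is 2 Cr3+(aq) + 3 Mn(s) → 2 Cr(s) + 3 Mn2+(aq), so Q = [Mn2+(aq)]^3 / [Cr3+(aq)]^2 = 2.92×10^−5 and log Q = −4.534.
E = E° − (0.072/n)·log Q = +0.435 − (0.072/6)(−4.534) = +0.49 V.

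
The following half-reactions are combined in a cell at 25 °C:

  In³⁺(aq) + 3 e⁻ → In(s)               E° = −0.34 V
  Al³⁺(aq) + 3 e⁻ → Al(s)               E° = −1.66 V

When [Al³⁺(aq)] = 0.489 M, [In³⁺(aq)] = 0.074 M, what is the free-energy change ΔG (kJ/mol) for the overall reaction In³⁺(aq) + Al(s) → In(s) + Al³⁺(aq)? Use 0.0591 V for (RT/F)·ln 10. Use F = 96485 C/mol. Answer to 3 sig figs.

E°cell = −0.34 − (−1.66) = +1.32 V; the balanced reaction transfers n = 3 electrons.
Q = [Al³⁺(aq)] / [In³⁺(aq)] = 6.61, so log Q = 0.820 and E = +1.32 − (0.0591/3)(0.820) = +1.3038 V.
ΔG = −nFE = −(3)(96485)(+1.3038) J/mol = −377 kJ/mol.

−377 kJ/mol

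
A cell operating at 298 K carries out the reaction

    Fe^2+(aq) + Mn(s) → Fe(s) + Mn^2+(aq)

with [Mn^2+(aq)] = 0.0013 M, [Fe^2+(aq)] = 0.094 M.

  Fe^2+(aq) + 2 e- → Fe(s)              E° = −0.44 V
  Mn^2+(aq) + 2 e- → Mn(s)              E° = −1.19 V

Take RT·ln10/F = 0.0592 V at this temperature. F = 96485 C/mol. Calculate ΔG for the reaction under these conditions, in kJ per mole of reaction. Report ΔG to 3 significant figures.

The standard cell potential is −0.44 − (−1.19) = +0.75 V, with n = 2 electrons in the balanced equation.
The reaction quotient is [Mn^2+(aq)] / [Fe^2+(aq)] = 0.0138; by Nernst, E = +0.75 − (0.0592/2)(−1.859) = +0.8050 V.
Finally ΔG = −nFE = −(2)(96485 C/mol)(+0.8050 V) = −155 kJ/mol.

−155 kJ/mol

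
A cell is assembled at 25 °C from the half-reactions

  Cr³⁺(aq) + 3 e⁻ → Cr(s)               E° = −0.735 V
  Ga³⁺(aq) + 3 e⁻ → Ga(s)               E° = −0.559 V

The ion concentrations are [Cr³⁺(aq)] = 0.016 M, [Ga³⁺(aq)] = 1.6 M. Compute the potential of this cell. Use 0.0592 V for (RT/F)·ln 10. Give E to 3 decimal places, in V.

Since E°(Ga³⁺/Ga) > E°(Cr³⁺/Cr), Ga³⁺/Ga serves as the cathode.
The standard potential is −0.559 − (−0.735) = +0.176 V and the balanced reaction transfers n = 3 electrons.
Balancing gives Ga³⁺(aq) + Cr(s) → Ga(s) + Cr³⁺(aq); hence Q = [Cr³⁺(aq)] / [Ga³⁺(aq)] = 0.01 (log Q = −2.000).
E = E° − (0.0592/n)·log Q = +0.176 − (0.0592/3)(−2.000) = +0.215 V.

+0.215 V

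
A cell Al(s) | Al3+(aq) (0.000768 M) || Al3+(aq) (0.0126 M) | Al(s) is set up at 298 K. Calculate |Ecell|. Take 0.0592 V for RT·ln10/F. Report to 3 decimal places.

For a concentration cell E°cell = 0, since both electrodes use the same couple.
The compartment with the higher Al3+(aq) concentration (0.0126 M) acts as the cathode; ions are reduced there and produced at the dilute (0.000768 M) anode.
With n = 3, Ecell = −(0.0592/3)·log([dilute]/[conc]) = −(0.0592/3)·log(0.000768/0.0126) = +0.024 V.

0.024 V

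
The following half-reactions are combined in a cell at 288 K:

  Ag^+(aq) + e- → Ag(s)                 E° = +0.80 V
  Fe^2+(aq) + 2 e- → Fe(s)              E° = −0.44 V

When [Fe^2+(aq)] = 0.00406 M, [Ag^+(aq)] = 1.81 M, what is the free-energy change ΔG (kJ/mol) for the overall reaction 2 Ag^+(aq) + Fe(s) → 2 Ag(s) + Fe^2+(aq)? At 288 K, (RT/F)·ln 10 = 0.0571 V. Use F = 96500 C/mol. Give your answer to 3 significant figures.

E°cell = +0.80 − (−0.44) = +1.24 V; the balanced reaction transfers n = 2 electrons.
The reaction quotient is [Fe^2+(aq)] / [Ag^+(aq)]^2 = 0.00124; by Nernst, E = +1.24 − (0.0571/2)(−2.907) = +1.3230 V.
Finally ΔG = −nFE = −(2)(96500 C/mol)(+1.3230 V) = −255 kJ/mol.

−255 kJ/mol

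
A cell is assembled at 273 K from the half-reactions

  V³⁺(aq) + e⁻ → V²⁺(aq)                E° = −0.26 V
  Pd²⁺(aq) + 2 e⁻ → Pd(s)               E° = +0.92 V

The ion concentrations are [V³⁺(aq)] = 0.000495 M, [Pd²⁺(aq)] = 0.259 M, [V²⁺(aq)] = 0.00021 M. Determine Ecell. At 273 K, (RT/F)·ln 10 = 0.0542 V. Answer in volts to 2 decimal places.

Pd²⁺/Pd is reduced (cathode, E° = +0.92 V) and V³⁺/V²⁺ is oxidized (anode).
E°cell = E°cat − E°an = +0.92 − (−0.26) = +1.18 V; n = 2.
The balanced reaction is Pd²⁺(aq) + 2 V²⁺(aq) → Pd(s) + 2 V³⁺(aq), so Q = [V³⁺(aq)]^2 / ([Pd²⁺(aq)]·[V²⁺(aq)]^2) = 21.5 and log Q = 1.331.
By the Nernst equation, E = +1.18 − (0.0542/2)·(1.331) = +1.14 V.

+1.14 V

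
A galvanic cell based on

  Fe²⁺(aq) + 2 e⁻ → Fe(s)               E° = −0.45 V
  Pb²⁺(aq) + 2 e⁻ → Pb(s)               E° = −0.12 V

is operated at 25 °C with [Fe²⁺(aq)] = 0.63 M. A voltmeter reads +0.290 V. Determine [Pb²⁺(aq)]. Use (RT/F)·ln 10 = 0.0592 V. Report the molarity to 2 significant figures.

0.028 M

The Pb²⁺/Pb couple has the larger reduction potential, so it is the cathode: E°cell = −0.12 − (−0.45) = +0.33 V and n = 2.
Rearranging E = E° − (0.0592/n)·log Q gives log Q = 2(+0.33 − (+0.290))/0.0592 = 1.351.
For Pb²⁺(aq) + Fe(s) → Pb(s) + Fe²⁺(aq), the reaction quotient is Q = [Fe²⁺(aq)] / [Pb²⁺(aq)].
Isolating [Pb²⁺(aq)] in Q = 10^{1.351} yields log [Pb²⁺(aq)] = −1.552, i.e. 0.028 M.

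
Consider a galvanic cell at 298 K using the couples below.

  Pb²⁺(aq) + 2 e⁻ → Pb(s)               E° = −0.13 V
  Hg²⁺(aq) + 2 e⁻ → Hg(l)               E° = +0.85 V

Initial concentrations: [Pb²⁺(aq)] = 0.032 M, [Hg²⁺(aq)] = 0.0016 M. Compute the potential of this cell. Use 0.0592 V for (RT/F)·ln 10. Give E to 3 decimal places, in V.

Hg²⁺/Hg is reduced (cathode, E° = +0.85 V) and Pb²⁺/Pb is oxidized (anode).
The standard potential is +0.85 − (−0.13) = +0.98 V and the balanced reaction transfers n = 2 electrons.
For the overall reaction Hg²⁺(aq) + Pb(s) → Hg(l) + Pb²⁺(aq), Q = [Pb²⁺(aq)] / [Hg²⁺(aq)] = 20, giving log Q = 1.301.
E = E° − (0.0592/n)·log Q = +0.98 − (0.0592/2)(1.301) = +0.941 V.

+0.941 V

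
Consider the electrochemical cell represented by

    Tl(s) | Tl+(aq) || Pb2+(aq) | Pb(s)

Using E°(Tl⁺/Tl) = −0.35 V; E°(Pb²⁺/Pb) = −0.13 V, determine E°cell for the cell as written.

By convention the left-hand electrode in cell notation is the anode (oxidation) and the right-hand electrode is the cathode (reduction).
E°cell = E°(right) − E°(left) = −0.13 − (−0.35) = +0.22 V.

+0.22 V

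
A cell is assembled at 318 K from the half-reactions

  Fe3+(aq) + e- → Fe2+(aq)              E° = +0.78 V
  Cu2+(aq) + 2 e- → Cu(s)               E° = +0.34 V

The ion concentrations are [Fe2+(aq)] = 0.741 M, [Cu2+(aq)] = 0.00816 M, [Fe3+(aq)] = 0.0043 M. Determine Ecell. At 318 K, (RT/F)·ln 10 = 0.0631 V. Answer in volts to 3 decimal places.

+0.365 V

Since E°(Fe³⁺/Fe²⁺) > E°(Cu²⁺/Cu), Fe³⁺/Fe²⁺ serves as the cathode.
E°cell = +0.78 − (+0.34) = +0.44 V, with n = 2 electrons transferred.
Balancing gives 2 Fe3+(aq) + Cu(s) → 2 Fe2+(aq) + Cu2+(aq); hence Q = ([Fe2+(aq)]^2·[Cu2+(aq)]) / [Fe3+(aq)]^2 = 242 (log Q = 2.384).
By the Nernst equation, E = +0.44 − (0.0631/2)·(2.384) = +0.365 V.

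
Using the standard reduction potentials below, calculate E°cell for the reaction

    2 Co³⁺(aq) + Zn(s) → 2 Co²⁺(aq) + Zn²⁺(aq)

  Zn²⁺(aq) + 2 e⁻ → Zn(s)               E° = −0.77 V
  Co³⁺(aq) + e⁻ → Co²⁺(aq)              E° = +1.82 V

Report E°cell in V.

+2.59 V

Co³⁺(aq) gains electrons, so the Co³⁺/Co²⁺ couple is the cathode; the Zn²⁺/Zn couple is the anode.
E°cell = E°(cathode) − E°(anode) = +1.82 − (−0.77) = +2.59 V.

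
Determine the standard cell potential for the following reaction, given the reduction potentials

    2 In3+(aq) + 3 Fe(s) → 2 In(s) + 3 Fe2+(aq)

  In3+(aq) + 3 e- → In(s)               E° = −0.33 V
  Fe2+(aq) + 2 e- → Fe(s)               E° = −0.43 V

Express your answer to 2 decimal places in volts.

+0.10 V

In3+(aq) gains electrons, so the In³⁺/In couple is the cathode; the Fe²⁺/Fe couple is the anode.
E°cell = E°(cathode) − E°(anode) = −0.33 − (−0.43) = +0.10 V.
The positive value indicates the reaction is spontaneous as written.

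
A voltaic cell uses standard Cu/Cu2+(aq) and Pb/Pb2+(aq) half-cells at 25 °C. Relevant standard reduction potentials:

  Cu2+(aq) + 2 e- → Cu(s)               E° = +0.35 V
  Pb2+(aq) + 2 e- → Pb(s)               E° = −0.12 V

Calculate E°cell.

+0.47 V

The Cu²⁺/Cu couple has the higher E°, so Cu ion is reduced (cathode) and Pb is oxidized (anode).
E°cell = E°(cathode) − E°(anode) = +0.35 − (−0.12) = +0.47 V.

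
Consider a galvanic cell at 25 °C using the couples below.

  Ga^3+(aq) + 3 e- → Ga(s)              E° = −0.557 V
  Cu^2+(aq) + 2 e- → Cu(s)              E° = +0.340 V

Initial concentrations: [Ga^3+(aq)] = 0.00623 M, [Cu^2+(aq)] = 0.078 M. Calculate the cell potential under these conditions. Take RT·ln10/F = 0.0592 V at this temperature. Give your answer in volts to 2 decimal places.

Since E°(Cu²⁺/Cu) > E°(Ga³⁺/Ga), Cu²⁺/Cu serves as the cathode.
E°cell = +0.340 − (−0.557) = +0.897 V, with n = 6 electrons transferred.
The balanced reaction is 3 Cu^2+(aq) + 2 Ga(s) → 3 Cu(s) + 2 Ga^3+(aq), so Q = [Ga^3+(aq)]^2 / [Cu^2+(aq)]^3 = 0.0818 and log Q = −1.087.
By the Nernst equation, E = +0.897 − (0.0592/6)·(−1.087) = +0.91 V.

+0.91 V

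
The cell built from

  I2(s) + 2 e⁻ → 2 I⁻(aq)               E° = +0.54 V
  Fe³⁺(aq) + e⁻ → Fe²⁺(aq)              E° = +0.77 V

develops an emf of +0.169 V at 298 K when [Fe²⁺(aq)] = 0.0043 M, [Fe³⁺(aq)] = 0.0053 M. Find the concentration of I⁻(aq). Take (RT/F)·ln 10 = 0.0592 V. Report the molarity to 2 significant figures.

Fe³⁺/Fe²⁺ is the cathode (higher E°); E°cell = +0.77 − (+0.54) = +0.23 V with n = 2.
Rearranging E = E° − (0.0592/n)·log Q gives log Q = 2(+0.23 − (+0.169))/0.0592 = 2.061.
For 2 Fe³⁺(aq) + 2 I⁻(aq) → 2 Fe²⁺(aq) + I2(s), the reaction quotient is Q = [Fe²⁺(aq)]^2 / ([Fe³⁺(aq)]^2·[I⁻(aq)]^2).
Solving for the unknown gives log [I⁻(aq)] = −1.121, so [I⁻(aq)] ≈ 0.076 M.

0.076 M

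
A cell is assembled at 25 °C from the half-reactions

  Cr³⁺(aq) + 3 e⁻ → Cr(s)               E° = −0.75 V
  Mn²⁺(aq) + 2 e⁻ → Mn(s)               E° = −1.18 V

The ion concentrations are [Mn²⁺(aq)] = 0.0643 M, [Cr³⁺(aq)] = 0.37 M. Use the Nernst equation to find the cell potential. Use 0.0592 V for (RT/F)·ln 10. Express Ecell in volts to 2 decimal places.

The Cr³⁺/Cr couple has the more positive E°, so it is the cathode; Mn²⁺/Mn is the anode.
The standard potential is −0.75 − (−1.18) = +0.43 V and the balanced reaction transfers n = 6 electrons.
The balanced reaction is 2 Cr³⁺(aq) + 3 Mn(s) → 2 Cr(s) + 3 Mn²⁺(aq), so Q = [Mn²⁺(aq)]^3 / [Cr³⁺(aq)]^2 = 0.00194 and log Q = −2.712.
By the Nernst equation, E = +0.43 − (0.0592/6)·(−2.712) = +0.46 V.

+0.46 V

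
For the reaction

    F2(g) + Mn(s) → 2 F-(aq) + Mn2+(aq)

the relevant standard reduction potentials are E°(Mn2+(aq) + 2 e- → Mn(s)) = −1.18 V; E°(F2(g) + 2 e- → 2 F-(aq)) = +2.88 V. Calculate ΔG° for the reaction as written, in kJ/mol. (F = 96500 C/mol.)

In the reaction as written F2(g) is reduced, so the F₂/F⁻ couple is the cathode and Mn²⁺/Mn is the anode.
E°cell = +2.88 − (−1.18) = +4.06 V; balancing electrons gives n = 2.
ΔG° = −nFE°cell = −(2)(96500)(+4.06) J/mol = −784 kJ/mol.

−784 kJ/mol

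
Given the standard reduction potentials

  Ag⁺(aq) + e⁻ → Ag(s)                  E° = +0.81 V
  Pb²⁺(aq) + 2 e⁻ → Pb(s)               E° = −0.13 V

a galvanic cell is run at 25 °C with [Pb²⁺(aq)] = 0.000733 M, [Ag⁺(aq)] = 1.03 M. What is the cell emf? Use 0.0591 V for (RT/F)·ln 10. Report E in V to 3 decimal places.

+1.033 V

Ag⁺/Ag is reduced (cathode, E° = +0.81 V) and Pb²⁺/Pb is oxidized (anode).
E°cell = +0.81 − (−0.13) = +0.94 V, with n = 2 electrons transferred.
For the overall reaction 2 Ag⁺(aq) + Pb(s) → 2 Ag(s) + Pb²⁺(aq), Q = [Pb²⁺(aq)] / [Ag⁺(aq)]^2 = 0.000691, giving log Q = −3.161.
Applying E = E° − (RT ln10/nF)·log Q gives +0.94 − (0.0591/2)(−3.161) = +1.033 V.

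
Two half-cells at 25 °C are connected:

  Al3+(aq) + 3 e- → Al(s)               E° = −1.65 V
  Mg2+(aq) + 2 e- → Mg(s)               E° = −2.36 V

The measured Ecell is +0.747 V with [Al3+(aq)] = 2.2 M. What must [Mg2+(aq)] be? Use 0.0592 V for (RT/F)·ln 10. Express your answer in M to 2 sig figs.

0.095 M

With Al³⁺/Al at the cathode and Mg²⁺/Mg at the anode, E°cell = −1.65 − (−2.36) = +0.71 V (n = 6).
Rearranging E = E° − (0.0592/n)·log Q gives log Q = 6(+0.71 − (+0.747))/0.0592 = −3.750.
The balanced reaction is 2 Al3+(aq) + 3 Mg(s) → 2 Al(s) + 3 Mg2+(aq), so Q = [Mg2+(aq)]^3 / [Al3+(aq)]^2.
Substituting the known concentrations and solving, log [Mg2+(aq)] = −1.022 and [Mg2+(aq)] = 0.095 M.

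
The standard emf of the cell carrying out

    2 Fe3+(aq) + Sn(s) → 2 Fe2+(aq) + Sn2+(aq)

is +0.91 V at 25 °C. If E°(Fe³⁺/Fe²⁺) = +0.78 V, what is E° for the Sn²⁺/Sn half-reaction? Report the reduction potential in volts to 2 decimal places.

In the reaction as written the Fe³⁺/Fe²⁺ couple is reduced (cathode) and Sn²⁺/Sn is oxidized (anode), so E°cell = E°(Fe³⁺/Fe²⁺) − E°(Sn²⁺/Sn).
E°(Sn²⁺/Sn) = E°(cathode) − E°cell = +0.78 − (+0.91) = −0.13 V.

−0.13 V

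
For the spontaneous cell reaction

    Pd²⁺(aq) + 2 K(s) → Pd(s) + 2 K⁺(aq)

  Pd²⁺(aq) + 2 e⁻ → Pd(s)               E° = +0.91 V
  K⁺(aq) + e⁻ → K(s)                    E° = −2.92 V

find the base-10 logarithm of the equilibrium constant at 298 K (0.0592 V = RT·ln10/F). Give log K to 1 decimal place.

The Pd²⁺/Pd couple is reduced (cathode); E°cell = +0.91 − (−2.92) = +3.83 V with n = 2.
At equilibrium E = 0, so log K = nE°cell / 0.0592 = (2)(+3.83) / 0.0592 = 129.4.

log K = 129.4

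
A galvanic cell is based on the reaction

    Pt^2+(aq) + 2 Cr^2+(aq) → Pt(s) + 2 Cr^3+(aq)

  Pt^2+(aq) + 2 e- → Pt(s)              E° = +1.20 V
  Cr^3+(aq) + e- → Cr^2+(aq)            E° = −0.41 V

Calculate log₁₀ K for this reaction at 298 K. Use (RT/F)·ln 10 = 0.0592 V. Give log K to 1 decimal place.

The Pt²⁺/Pt couple is reduced (cathode); E°cell = +1.20 − (−0.41) = +1.61 V with n = 2.
At equilibrium E = 0, so log K = nE°cell / 0.0592 = (2)(+1.61) / 0.0592 = 54.4.

log K = 54.4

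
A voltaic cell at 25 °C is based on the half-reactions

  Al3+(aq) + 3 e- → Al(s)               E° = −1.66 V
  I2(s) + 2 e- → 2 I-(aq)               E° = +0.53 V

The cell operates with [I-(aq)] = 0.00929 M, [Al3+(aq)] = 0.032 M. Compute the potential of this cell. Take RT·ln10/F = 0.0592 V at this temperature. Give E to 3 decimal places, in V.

+2.340 V

The I₂/I⁻ couple has the more positive E°, so it is the cathode; Al³⁺/Al is the anode.
E°cell = +0.53 − (−1.66) = +2.19 V, with n = 6 electrons transferred.
For the overall reaction 3 I2(s) + 2 Al(s) → 6 I-(aq) + 2 Al3+(aq), Q = [I-(aq)]^6·[Al3+(aq)]^2 = 6.58×10^−16, giving log Q = −15.182.
E = E° − (0.0592/n)·log Q = +2.19 − (0.0592/6)(−15.182) = +2.340 V.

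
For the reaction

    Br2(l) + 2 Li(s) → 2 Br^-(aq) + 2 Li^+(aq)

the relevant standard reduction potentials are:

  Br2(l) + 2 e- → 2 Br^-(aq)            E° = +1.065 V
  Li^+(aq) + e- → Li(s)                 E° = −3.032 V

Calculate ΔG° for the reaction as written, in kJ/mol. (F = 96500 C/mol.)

In the reaction as written Br2(l) is reduced, so the Br₂/Br⁻ couple is the cathode and Li⁺/Li is the anode.
E°cell = +1.065 − (−3.032) = +4.097 V; balancing electrons gives n = 2.
ΔG° = −nFE°cell = −(2)(96500)(+4.097) J/mol = −791 kJ/mol.

−791 kJ/mol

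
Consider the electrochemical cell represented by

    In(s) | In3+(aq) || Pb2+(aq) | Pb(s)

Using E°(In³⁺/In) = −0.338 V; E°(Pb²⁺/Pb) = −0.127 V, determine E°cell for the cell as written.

By convention the left-hand electrode in cell notation is the anode (oxidation) and the right-hand electrode is the cathode (reduction).
E°cell = E°(right) − E°(left) = −0.127 − (−0.338) = +0.211 V.

+0.211 V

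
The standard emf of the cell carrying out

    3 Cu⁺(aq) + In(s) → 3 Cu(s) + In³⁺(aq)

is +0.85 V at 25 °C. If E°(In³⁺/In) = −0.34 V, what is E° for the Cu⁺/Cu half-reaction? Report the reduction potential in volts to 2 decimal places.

+0.51 V

In the reaction as written the Cu⁺/Cu couple is reduced (cathode) and In³⁺/In is oxidized (anode), so E°cell = E°(Cu⁺/Cu) − E°(In³⁺/In).
E°(Cu⁺/Cu) = E°cell + E°(anode) = +0.85 + (−0.34) = +0.51 V.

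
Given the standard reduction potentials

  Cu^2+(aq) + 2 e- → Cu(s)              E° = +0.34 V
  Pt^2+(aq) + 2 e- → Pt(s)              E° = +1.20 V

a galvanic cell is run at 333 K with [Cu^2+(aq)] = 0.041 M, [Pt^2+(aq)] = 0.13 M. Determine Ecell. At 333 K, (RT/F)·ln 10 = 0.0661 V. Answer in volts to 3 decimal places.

+0.877 V

Pt²⁺/Pt is reduced (cathode, E° = +1.20 V) and Cu²⁺/Cu is oxidized (anode).
The standard potential is +1.20 − (+0.34) = +0.86 V and the balanced reaction transfers n = 2 electrons.
For the overall reaction Pt^2+(aq) + Cu(s) → Pt(s) + Cu^2+(aq), Q = [Cu^2+(aq)] / [Pt^2+(aq)] = 0.315, giving log Q = −0.501.
E = E° − (0.0661/n)·log Q = +0.86 − (0.0661/2)(−0.501) = +0.877 V.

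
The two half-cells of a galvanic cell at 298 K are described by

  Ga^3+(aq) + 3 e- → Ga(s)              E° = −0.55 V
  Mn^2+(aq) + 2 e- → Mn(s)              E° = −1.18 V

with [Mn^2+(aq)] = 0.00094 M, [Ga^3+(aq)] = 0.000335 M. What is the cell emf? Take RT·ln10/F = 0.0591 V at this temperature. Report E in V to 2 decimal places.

The Ga³⁺/Ga couple has the more positive E°, so it is the cathode; Mn²⁺/Mn is the anode.
E°cell = −0.55 − (−1.18) = +0.63 V, with n = 6 electrons transferred.
For the overall reaction 2 Ga^3+(aq) + 3 Mn(s) → 2 Ga(s) + 3 Mn^2+(aq), Q = [Mn^2+(aq)]^3 / [Ga^3+(aq)]^2 = 0.0074, giving log Q = −2.131.
E = E° − (0.0591/n)·log Q = +0.63 − (0.0591/6)(−2.131) = +0.65 V.

+0.65 V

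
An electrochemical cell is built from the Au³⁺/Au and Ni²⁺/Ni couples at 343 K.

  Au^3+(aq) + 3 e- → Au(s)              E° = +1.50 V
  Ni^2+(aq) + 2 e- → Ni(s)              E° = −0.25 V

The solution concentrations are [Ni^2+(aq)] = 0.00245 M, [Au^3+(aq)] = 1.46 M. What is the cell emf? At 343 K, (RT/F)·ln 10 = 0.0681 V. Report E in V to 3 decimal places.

Au³⁺/Au is reduced (cathode, E° = +1.50 V) and Ni²⁺/Ni is oxidized (anode).
E°cell = +1.50 − (−0.25) = +1.75 V, with n = 6 electrons transferred.
For the overall reaction 2 Au^3+(aq) + 3 Ni(s) → 2 Au(s) + 3 Ni^2+(aq), Q = [Ni^2+(aq)]^3 / [Au^3+(aq)]^2 = 6.9×10^−9, giving log Q = −8.161.
E = E° − (0.0681/n)·log Q = +1.75 − (0.0681/6)(−8.161) = +1.843 V.

+1.843 V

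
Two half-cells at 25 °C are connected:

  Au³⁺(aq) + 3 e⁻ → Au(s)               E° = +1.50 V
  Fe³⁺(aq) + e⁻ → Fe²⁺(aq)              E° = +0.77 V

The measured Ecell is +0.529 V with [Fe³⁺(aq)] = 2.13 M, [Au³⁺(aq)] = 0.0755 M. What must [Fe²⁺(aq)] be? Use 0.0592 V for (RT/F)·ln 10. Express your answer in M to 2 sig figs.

0.0020 M

Au³⁺/Au is the cathode (higher E°); E°cell = +1.50 − (+0.77) = +0.73 V with n = 3.
From the Nernst equation, log Q = n(E° − E)/0.0592 = 3·(+0.73 − (+0.529))/0.0592 = 10.186.
The balanced reaction is Au³⁺(aq) + 3 Fe²⁺(aq) → Au(s) + 3 Fe³⁺(aq), so Q = [Fe³⁺(aq)]^3 / ([Au³⁺(aq)]·[Fe²⁺(aq)]^3).
Isolating [Fe²⁺(aq)] in Q = 10^{10.186} yields log [Fe²⁺(aq)] = −2.693, i.e. 0.0020 M.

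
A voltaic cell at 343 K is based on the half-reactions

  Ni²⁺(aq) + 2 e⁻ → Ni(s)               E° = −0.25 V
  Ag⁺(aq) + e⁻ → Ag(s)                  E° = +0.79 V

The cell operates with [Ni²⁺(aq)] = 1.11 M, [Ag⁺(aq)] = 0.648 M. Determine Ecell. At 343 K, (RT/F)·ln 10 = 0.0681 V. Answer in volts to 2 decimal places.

+1.03 V

Ag⁺/Ag is reduced (cathode, E° = +0.79 V) and Ni²⁺/Ni is oxidized (anode).
The standard potential is +0.79 − (−0.25) = +1.04 V and the balanced reaction transfers n = 2 electrons.
For the overall reaction 2 Ag⁺(aq) + Ni(s) → 2 Ag(s) + Ni²⁺(aq), Q = [Ni²⁺(aq)] / [Ag⁺(aq)]^2 = 2.64, giving log Q = 0.422.
E = E° − (0.0681/n)·log Q = +1.04 − (0.0681/2)(0.422) = +1.03 V.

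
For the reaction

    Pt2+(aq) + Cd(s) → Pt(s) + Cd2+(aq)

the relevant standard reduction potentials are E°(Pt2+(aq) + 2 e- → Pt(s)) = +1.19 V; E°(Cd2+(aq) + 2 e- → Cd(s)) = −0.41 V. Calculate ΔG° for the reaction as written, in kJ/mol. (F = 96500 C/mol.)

In the reaction as written Pt2+(aq) is reduced, so the Pt²⁺/Pt couple is the cathode and Cd²⁺/Cd is the anode.
E°cell = +1.19 − (−0.41) = +1.60 V; balancing electrons gives n = 2.
ΔG° = −nFE°cell = −(2)(96500)(+1.60) J/mol = −309 kJ/mol.

−309 kJ/mol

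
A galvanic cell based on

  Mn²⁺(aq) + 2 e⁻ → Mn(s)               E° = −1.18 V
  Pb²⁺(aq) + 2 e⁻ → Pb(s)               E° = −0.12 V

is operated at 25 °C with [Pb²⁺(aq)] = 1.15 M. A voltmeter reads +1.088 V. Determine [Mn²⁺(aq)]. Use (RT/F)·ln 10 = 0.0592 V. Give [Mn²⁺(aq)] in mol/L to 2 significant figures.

The Pb²⁺/Pb couple has the larger reduction potential, so it is the cathode: E°cell = −0.12 − (−1.18) = +1.06 V and n = 2.
Since E = E° − (0.0592/n)·log Q, log Q = n(E° − E)/0.0592 = −0.946.
For Pb²⁺(aq) + Mn(s) → Pb(s) + Mn²⁺(aq), the reaction quotient is Q = [Mn²⁺(aq)] / [Pb²⁺(aq)].
Isolating [Mn²⁺(aq)] in Q = 10^{−0.946} yields log [Mn²⁺(aq)] = −0.885, i.e. 0.13 M.

0.13 M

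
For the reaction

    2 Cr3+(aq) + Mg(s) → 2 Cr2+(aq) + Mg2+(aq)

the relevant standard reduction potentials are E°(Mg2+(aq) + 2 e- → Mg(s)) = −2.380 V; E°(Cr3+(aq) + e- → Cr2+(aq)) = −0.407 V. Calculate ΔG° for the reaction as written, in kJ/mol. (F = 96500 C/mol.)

−381 kJ/mol

In the reaction as written Cr3+(aq) is reduced, so the Cr³⁺/Cr²⁺ couple is the cathode and Mg²⁺/Mg is the anode.
E°cell = −0.407 − (−2.380) = +1.973 V; balancing electrons gives n = 2.
ΔG° = −nFE°cell = −(2)(96500)(+1.973) J/mol = −381 kJ/mol.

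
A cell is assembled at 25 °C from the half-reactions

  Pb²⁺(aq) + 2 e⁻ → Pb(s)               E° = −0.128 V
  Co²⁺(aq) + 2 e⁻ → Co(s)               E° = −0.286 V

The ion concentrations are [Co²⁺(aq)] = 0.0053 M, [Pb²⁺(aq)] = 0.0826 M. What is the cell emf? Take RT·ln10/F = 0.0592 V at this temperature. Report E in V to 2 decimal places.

The Pb²⁺/Pb couple has the more positive E°, so it is the cathode; Co²⁺/Co is the anode.
E°cell = E°cat − E°an = −0.128 − (−0.286) = +0.158 V; n = 2.
For the overall reaction Pb²⁺(aq) + Co(s) → Pb(s) + Co²⁺(aq), Q = [Co²⁺(aq)] / [Pb²⁺(aq)] = 0.0642, giving log Q = −1.193.
Applying E = E° − (RT ln10/nF)·log Q gives +0.158 − (0.0592/2)(−1.193) = +0.19 V.

+0.19 V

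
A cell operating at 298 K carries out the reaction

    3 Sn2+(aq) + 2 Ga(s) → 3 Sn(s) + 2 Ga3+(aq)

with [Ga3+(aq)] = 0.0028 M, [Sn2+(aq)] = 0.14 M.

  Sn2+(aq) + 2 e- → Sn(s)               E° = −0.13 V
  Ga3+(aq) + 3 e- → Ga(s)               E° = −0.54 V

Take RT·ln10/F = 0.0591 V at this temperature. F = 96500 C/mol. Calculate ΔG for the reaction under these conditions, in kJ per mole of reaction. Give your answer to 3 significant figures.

E°cell = −0.13 − (−0.54) = +0.41 V; the balanced reaction transfers n = 6 electrons.
Here Q = [Ga3+(aq)]^2 / [Sn2+(aq)]^3 = 0.00286 (log Q = −2.544), giving E = +0.41 − (0.0591/6)·(−2.544) = +0.4351 V.
Then ΔG = −nFE = −6 × 96500 × +0.4351 J/mol = −252 kJ/mol.

−252 kJ/mol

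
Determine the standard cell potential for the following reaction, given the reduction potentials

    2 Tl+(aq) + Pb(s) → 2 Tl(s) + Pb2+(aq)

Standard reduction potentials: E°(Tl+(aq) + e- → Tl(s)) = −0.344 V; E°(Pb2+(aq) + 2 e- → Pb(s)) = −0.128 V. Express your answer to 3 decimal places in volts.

Tl+(aq) gains electrons, so the Tl⁺/Tl couple is the cathode; the Pb²⁺/Pb couple is the anode.
E°cell = E°(cathode) − E°(anode) = −0.344 − (−0.128) = −0.216 V.

−0.216 V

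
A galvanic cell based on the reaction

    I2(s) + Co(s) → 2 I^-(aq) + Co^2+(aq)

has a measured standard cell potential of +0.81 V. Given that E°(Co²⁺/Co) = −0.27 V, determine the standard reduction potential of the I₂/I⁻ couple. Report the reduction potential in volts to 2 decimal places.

+0.54 V

In the reaction as written the I₂/I⁻ couple is reduced (cathode) and Co²⁺/Co is oxidized (anode), so E°cell = E°(I₂/I⁻) − E°(Co²⁺/Co).
E°(I₂/I⁻) = E°cell + E°(anode) = +0.81 + (−0.27) = +0.54 V.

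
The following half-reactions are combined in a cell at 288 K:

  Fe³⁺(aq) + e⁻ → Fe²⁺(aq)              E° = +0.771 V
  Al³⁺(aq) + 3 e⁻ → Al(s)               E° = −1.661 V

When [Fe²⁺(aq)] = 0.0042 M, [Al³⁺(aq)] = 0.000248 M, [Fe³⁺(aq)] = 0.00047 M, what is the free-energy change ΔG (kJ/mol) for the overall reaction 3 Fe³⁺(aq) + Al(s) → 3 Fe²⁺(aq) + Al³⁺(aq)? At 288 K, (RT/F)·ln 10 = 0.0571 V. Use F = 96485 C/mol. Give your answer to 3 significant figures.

−708 kJ/mol

The standard cell potential is +0.771 − (−1.661) = +2.432 V, with n = 3 electrons in the balanced equation.
The reaction quotient is ([Fe²⁺(aq)]^3·[Al³⁺(aq)]) / [Fe³⁺(aq)]^3 = 0.177; by Nernst, E = +2.432 − (0.0571/3)(−0.752) = +2.4463 V.
Finally ΔG = −nFE = −(3)(96485 C/mol)(+2.4463 V) = −708 kJ/mol.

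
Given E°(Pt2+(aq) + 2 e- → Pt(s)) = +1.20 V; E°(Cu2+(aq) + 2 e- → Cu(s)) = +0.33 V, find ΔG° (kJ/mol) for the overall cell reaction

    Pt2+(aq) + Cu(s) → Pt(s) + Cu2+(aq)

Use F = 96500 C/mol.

−168 kJ/mol

In the reaction as written Pt2+(aq) is reduced, so the Pt²⁺/Pt couple is the cathode and Cu²⁺/Cu is the anode.
E°cell = +1.20 − (+0.33) = +0.87 V; balancing electrons gives n = 2.
ΔG° = −nFE°cell = −(2)(96500)(+0.87) J/mol = −168 kJ/mol.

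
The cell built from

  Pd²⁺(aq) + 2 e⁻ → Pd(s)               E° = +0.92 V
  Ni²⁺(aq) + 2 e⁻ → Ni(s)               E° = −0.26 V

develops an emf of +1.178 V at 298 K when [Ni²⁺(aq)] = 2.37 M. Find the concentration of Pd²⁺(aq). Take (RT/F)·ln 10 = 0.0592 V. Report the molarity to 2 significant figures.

2.0 M

The Pd²⁺/Pd couple has the larger reduction potential, so it is the cathode: E°cell = +0.92 − (−0.26) = +1.18 V and n = 2.
From the Nernst equation, log Q = n(E° − E)/0.0592 = 2·(+1.18 − (+1.178))/0.0592 = 0.068.
For Pd²⁺(aq) + Ni(s) → Pd(s) + Ni²⁺(aq), the reaction quotient is Q = [Ni²⁺(aq)] / [Pd²⁺(aq)].
Solving for the unknown gives log [Pd²⁺(aq)] = 0.307, so [Pd²⁺(aq)] ≈ 2.0 M.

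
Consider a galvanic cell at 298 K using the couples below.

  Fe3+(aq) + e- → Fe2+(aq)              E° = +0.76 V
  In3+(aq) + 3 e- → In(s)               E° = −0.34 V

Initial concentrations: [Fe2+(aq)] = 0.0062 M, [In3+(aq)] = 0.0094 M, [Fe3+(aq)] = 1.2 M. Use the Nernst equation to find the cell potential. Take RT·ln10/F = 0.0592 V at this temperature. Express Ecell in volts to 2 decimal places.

+1.28 V

The Fe³⁺/Fe²⁺ couple has the more positive E°, so it is the cathode; In³⁺/In is the anode.
E°cell = +0.76 − (−0.34) = +1.10 V, with n = 3 electrons transferred.
Balancing gives 3 Fe3+(aq) + In(s) → 3 Fe2+(aq) + In3+(aq); hence Q = ([Fe2+(aq)]^3·[In3+(aq)]) / [Fe3+(aq)]^3 = 1.3×10^−9 (log Q = −8.887).
E = E° − (0.0592/n)·log Q = +1.10 − (0.0592/3)(−8.887) = +1.28 V.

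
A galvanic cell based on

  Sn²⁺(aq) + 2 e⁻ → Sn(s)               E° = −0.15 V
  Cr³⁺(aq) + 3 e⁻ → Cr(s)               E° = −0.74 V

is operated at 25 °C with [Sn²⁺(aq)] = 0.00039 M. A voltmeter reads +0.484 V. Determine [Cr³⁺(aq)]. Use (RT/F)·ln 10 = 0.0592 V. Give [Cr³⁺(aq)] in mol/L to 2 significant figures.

The Sn²⁺/Sn couple has the larger reduction potential, so it is the cathode: E°cell = −0.15 − (−0.74) = +0.59 V and n = 6.
Rearranging E = E° − (0.0592/n)·log Q gives log Q = 6(+0.59 − (+0.484))/0.0592 = 10.743.
Balancing electrons gives 3 Sn²⁺(aq) + 2 Cr(s) → 3 Sn(s) + 2 Cr³⁺(aq); thus Q = [Cr³⁺(aq)]^2 / [Sn²⁺(aq)]^3.
Substituting the known concentrations and solving, log [Cr³⁺(aq)] = 0.258 and [Cr³⁺(aq)] = 1.8 M.

1.8 M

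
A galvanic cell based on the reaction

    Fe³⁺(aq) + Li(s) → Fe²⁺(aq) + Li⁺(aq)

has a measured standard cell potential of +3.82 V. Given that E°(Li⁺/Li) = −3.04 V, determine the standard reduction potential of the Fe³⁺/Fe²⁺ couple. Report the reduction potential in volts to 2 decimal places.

+0.78 V

In the reaction as written the Fe³⁺/Fe²⁺ couple is reduced (cathode) and Li⁺/Li is oxidized (anode), so E°cell = E°(Fe³⁺/Fe²⁺) − E°(Li⁺/Li).
E°(Fe³⁺/Fe²⁺) = E°cell + E°(anode) = +3.82 + (−3.04) = +0.78 V.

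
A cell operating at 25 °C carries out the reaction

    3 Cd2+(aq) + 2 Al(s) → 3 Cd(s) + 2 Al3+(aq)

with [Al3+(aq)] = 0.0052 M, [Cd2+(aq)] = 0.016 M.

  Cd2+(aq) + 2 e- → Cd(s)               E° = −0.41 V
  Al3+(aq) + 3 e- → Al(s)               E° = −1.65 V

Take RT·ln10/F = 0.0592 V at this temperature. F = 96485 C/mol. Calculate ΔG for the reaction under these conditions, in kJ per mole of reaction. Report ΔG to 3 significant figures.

With Cd²⁺/Cd reduced at the cathode, E°cell = −0.41 − (−1.65) = +1.24 V and n = 6.
The reaction quotient is [Al3+(aq)]^2 / [Cd2+(aq)]^3 = 6.6; by Nernst, E = +1.24 − (0.0592/6)(0.820) = +1.2319 V.
Then ΔG = −nFE = −6 × 96485 × +1.2319 J/mol = −713 kJ/mol.

−713 kJ/mol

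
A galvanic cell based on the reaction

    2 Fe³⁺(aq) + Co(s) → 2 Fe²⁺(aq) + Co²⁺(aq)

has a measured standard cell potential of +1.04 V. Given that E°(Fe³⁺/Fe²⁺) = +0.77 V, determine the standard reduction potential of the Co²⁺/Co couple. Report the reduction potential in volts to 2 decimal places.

In the reaction as written the Fe³⁺/Fe²⁺ couple is reduced (cathode) and Co²⁺/Co is oxidized (anode), so E°cell = E°(Fe³⁺/Fe²⁺) − E°(Co²⁺/Co).
E°(Co²⁺/Co) = E°(cathode) − E°cell = +0.77 − (+1.04) = −0.27 V.

−0.27 V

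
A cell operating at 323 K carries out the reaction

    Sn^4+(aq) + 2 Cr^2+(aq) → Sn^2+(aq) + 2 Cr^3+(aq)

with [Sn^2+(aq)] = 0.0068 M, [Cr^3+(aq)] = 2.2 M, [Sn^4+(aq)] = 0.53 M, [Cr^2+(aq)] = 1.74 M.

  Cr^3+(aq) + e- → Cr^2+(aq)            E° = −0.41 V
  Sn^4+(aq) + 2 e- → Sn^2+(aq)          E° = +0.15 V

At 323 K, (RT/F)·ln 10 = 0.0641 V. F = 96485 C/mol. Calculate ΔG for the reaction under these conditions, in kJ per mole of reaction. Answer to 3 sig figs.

E°cell = +0.15 − (−0.41) = +0.56 V; the balanced reaction transfers n = 2 electrons.
Here Q = ([Sn^2+(aq)]·[Cr^3+(aq)]^2) / ([Sn^4+(aq)]·[Cr^2+(aq)]^2) = 0.0205 (log Q = −1.688), giving E = +0.56 − (0.0641/2)·(−1.688) = +0.6141 V.
ΔG = −nFE = −(2)(96485)(+0.6141) J/mol = −119 kJ/mol.

−119 kJ/mol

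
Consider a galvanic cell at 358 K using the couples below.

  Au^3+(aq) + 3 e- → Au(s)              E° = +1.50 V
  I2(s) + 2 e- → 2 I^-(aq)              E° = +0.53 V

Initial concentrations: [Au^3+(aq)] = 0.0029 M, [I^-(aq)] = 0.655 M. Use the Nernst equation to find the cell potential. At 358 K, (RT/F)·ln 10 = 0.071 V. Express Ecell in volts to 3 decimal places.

Since E°(Au³⁺/Au) > E°(I₂/I⁻), Au³⁺/Au serves as the cathode.
E°cell = +1.50 − (+0.53) = +0.97 V, with n = 6 electrons transferred.
For the overall reaction 2 Au^3+(aq) + 6 I^-(aq) → 2 Au(s) + 3 I2(s), Q = 1 / ([Au^3+(aq)]^2·[I^-(aq)]^6) = 1.51×10^6, giving log Q = 6.178.
Applying E = E° − (RT ln10/nF)·log Q gives +0.97 − (0.071/6)(6.178) = +0.897 V.

+0.897 V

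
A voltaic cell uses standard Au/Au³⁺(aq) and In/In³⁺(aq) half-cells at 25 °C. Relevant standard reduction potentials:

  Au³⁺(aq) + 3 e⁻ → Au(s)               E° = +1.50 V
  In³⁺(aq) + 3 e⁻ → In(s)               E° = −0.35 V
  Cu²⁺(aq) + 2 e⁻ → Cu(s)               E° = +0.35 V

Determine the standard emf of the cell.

+1.85 V

The Au³⁺/Au couple has the higher E°, so Au ion is reduced (cathode) and In is oxidized (anode).
E°cell = E°(cathode) − E°(anode) = +1.50 − (−0.35) = +1.85 V.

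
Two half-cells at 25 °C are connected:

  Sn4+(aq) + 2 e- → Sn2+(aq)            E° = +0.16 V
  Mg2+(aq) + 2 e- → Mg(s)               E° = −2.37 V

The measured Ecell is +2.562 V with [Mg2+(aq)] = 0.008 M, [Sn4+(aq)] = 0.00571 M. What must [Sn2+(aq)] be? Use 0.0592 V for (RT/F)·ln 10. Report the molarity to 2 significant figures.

The Sn⁴⁺/Sn²⁺ couple has the larger reduction potential, so it is the cathode: E°cell = +0.16 − (−2.37) = +2.53 V and n = 2.
Rearranging E = E° − (0.0592/n)·log Q gives log Q = 2(+2.53 − (+2.562))/0.0592 = −1.081.
Balancing electrons gives Sn4+(aq) + Mg(s) → Sn2+(aq) + Mg2+(aq); thus Q = ([Sn2+(aq)]·[Mg2+(aq)]) / [Sn4+(aq)].
Substituting the known concentrations and solving, log [Sn2+(aq)] = −1.227 and [Sn2+(aq)] = 0.059 M.

0.059 M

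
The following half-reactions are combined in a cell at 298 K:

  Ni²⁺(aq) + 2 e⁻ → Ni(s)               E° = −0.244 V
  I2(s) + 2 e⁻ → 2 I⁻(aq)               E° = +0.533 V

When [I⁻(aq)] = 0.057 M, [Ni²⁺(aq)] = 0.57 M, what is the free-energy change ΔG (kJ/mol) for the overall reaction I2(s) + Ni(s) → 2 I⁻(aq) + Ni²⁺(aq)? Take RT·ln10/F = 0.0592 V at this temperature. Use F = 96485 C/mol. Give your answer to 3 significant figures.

−166 kJ/mol

The standard cell potential is +0.533 − (−0.244) = +0.777 V, with n = 2 electrons in the balanced equation.
Q = [I⁻(aq)]^2·[Ni²⁺(aq)] = 0.00185, so log Q = −2.732 and E = +0.777 − (0.0592/2)(−2.732) = +0.8579 V.
Then ΔG = −nFE = −2 × 96485 × +0.8579 J/mol = −166 kJ/mol.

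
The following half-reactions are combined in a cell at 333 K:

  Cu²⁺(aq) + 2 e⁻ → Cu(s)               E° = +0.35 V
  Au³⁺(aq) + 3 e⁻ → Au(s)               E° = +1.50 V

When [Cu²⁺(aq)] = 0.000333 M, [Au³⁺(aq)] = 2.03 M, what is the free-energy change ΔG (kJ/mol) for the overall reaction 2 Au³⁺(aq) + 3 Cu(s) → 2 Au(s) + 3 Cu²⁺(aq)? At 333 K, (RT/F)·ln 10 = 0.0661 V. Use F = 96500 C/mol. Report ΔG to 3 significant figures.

−736 kJ/mol

With Au³⁺/Au reduced at the cathode, E°cell = +1.50 − (+0.35) = +1.15 V and n = 6.
Q = [Cu²⁺(aq)]^3 / [Au³⁺(aq)]^2 = 8.96×10^−12, so log Q = −11.048 and E = +1.15 − (0.0661/6)(−11.048) = +1.2717 V.
Finally ΔG = −nFE = −(6)(96500 C/mol)(+1.2717 V) = −736 kJ/mol.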